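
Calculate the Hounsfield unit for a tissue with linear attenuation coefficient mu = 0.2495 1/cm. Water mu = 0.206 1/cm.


HU = ((mu_tissue - mu_water) / mu_water) * 1000
HU = ((0.2495 - 0.206) / 0.206) * 1000
HU = 211.2


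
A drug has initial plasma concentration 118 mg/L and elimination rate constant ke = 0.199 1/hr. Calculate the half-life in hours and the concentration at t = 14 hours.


t_half = ln(2) / ke = 0.693147 / 0.199 = 3.483 hr
C(t) = C0 * exp(-ke*t) = 118 * exp(-0.199*14)
C(14) = 7.277 mg/L


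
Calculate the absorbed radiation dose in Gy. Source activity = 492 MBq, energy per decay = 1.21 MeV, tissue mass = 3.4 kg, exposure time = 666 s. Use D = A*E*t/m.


A = 492 MBq = 4.9200e+08 Bq
E = 1.21 MeV = 1.93842e-13 J
D = A*E*t/m = 4.9200e+08*1.93842e-13*666/3.4
D = 0.01868 Gy


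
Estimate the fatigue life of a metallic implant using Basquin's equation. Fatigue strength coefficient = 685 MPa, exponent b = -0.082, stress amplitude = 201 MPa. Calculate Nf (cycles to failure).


sigma_a = sigma_f' * (2Nf)^b
2Nf = (sigma_a/sigma_f')^(1/b)
2Nf = (201/685)^(1/-0.082)
2Nf = 3117708.7
Nf = 1.5589e+06


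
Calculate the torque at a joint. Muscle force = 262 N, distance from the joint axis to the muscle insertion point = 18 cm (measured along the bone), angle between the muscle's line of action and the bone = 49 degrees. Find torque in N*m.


Torque = F * d * sin(theta)   (moment arm = d*sin(theta))
d = 18 cm = 0.18 m
Torque = 262 * 0.18 * sin(49)
Torque = 35.59 N*m


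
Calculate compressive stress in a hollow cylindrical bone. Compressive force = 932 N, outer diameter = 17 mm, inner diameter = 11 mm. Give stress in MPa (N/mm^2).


A = pi*(r_o^2 - r_i^2)
r_o = 8.5 mm, r_i = 5.5 mm
A = 131.947 mm^2
sigma = F/A = 932 / 131.947
sigma = 7.063 MPa


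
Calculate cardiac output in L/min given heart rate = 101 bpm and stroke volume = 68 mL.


CO = HR * SV
CO = 101 * 68 / 1000
CO = 6.868 L/min


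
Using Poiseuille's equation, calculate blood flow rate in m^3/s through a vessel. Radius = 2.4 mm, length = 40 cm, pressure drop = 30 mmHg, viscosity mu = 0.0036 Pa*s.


Q = pi*r^4*dP / (8*mu*L)
r = 0.0024 m, L = 0.4 m
dP = 30 mmHg = 3999.66 Pa
Q = 3.6188e-05 m^3/s


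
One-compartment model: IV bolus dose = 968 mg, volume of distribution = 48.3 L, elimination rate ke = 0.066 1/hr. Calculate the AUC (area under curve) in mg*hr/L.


C0 = Dose/Vd = 968/48.3 = 20.0414 mg/L
AUC = C0/ke = 20.0414/0.066
AUC = 303.7 mg*hr/L


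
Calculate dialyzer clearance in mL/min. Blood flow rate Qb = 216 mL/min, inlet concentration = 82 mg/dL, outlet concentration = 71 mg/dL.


K = Qb * (Cb_in - Cb_out) / Cb_in
K = 216 * (82 - 71) / 82
K = 28.98 mL/min


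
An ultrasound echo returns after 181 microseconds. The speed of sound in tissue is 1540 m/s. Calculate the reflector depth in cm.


depth = c * t / 2
t = 181 us = 1.8100e-04 s
depth = 1540 * 1.8100e-04 / 2
depth = 0.13937 m = 13.937 cm


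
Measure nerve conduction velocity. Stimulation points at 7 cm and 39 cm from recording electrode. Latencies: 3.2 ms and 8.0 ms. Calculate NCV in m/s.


Distance = (39 - 7) / 100 = 0.32 m
dt = (8.0 - 3.2) / 1000 = 0.0048 s
NCV = dist / dt = 66.67 m/s


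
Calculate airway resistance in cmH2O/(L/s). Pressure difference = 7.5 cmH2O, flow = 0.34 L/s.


R = dP / flow
R = 7.5 / 0.34
R = 22.06 cmH2O/(L/s)


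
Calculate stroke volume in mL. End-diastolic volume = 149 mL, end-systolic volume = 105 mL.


SV = EDV - ESV
SV = 149 - 105
SV = 44 mL


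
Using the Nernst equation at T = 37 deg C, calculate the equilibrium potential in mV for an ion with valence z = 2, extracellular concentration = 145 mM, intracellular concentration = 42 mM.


E = (RT/(zF)) * ln(C_out/C_in)
T = 37 + 273.15 = 310.15 K
E = (8.314 * 310.15 / (2 * 96485)) * ln(145/42)
E = 16.56 mV


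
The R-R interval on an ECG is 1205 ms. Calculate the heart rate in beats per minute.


HR = 60 / RR_interval(s)
RR = 1205 ms = 1.205 s
HR = 60 / 1.205 = 49.79 bpm


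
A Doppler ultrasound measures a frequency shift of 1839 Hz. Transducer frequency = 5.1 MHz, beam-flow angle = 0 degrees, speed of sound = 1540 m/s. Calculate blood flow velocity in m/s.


v = fd * c / (2 * f0 * cos(theta))
v = 1839 * 1540 / (2 * 5.1000e+06 * cos(0))
v = 0.2777 m/s


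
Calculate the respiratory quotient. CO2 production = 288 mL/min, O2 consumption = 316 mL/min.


RQ = VCO2 / VO2
RQ = 288 / 316
RQ = 0.9114


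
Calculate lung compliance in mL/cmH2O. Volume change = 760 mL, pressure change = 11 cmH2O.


C = dV / dP
C = 760 / 11
C = 69.09 mL/cmH2O


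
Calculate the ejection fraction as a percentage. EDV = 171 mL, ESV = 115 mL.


SV = EDV - ESV = 171 - 115 = 56 mL
EF = SV/EDV * 100 = 56/171 * 100
EF = 32.75%


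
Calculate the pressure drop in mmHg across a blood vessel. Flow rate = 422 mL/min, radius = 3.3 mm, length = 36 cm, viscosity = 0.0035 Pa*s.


dP = 8*mu*L*Q / (pi*r^4)
Q = 422 mL/min = 7.03333e-06 m^3/s
dP = 190.29 Pa = 190.29 / 133.322 mmHg = 1.427 mmHg


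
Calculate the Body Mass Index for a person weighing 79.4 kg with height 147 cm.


BMI = weight / height^2
height = 147 cm = 1.47 m
BMI = 79.4 / 1.47^2
BMI = 36.74 kg/m^2


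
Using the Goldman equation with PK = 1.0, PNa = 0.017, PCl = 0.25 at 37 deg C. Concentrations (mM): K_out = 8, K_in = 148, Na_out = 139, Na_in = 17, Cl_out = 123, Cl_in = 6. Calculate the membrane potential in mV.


Vm = (RT/F)*ln((PK*Ko + PNa*Nao + PCl*Cli)/(PK*Ki + PNa*Nai + PCl*Clo))
Numer = 11.863, Denom = 179.039
Vm = -72.54 mV


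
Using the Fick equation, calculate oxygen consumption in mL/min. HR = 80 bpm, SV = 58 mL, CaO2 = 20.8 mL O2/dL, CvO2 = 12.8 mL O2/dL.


CO = HR*SV = 80*58/1000 = 4.64 L/min
a-v O2 diff = 20.8 - 12.8 = 8 mL/dL
VO2 = CO * (CaO2-CvO2) * 10 dL/L
VO2 = 4.64 * 8 * 10
VO2 = 371.2 mL/min


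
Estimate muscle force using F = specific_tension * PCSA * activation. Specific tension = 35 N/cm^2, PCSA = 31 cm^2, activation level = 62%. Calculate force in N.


F = sigma * PCSA * activation
F = 35 * 31 * 0.62
F = 672.7 N


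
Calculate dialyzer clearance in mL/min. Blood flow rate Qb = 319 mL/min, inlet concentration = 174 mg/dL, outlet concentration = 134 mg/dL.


K = Qb * (Cb_in - Cb_out) / Cb_in
K = 319 * (174 - 134) / 174
K = 73.33 mL/min


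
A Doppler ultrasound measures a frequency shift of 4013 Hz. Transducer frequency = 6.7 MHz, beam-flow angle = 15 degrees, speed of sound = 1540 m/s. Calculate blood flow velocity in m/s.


v = fd * c / (2 * f0 * cos(theta))
v = 4013 * 1540 / (2 * 6.7000e+06 * cos(15))
v = 0.4775 m/s


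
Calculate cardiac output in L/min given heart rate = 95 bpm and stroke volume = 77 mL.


CO = HR * SV
CO = 95 * 77 / 1000
CO = 7.315 L/min


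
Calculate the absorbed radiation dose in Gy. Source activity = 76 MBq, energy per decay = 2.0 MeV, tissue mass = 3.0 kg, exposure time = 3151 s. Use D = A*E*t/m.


A = 76 MBq = 7.6000e+07 Bq
E = 2.0 MeV = 3.204e-13 J
D = A*E*t/m = 7.6000e+07*3.204e-13*3151/3.0
D = 0.02558 Gy


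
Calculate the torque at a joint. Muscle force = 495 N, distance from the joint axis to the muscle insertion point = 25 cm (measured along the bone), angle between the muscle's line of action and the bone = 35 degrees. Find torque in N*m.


Torque = F * d * sin(theta)   (moment arm = d*sin(theta))
d = 25 cm = 0.25 m
Torque = 495 * 0.25 * sin(35)
Torque = 70.98 N*m


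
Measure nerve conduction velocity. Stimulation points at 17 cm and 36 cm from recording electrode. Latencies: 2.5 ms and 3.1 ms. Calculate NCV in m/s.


Distance = (36 - 17) / 100 = 0.19 m
dt = (3.1 - 2.5) / 1000 = 6.0000e-04 s
NCV = dist / dt = 316.7 m/s


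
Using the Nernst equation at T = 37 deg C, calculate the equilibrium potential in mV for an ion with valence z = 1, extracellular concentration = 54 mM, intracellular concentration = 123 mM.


E = (RT/(zF)) * ln(C_out/C_in)
T = 37 + 273.15 = 310.15 K
E = (8.314 * 310.15 / (1 * 96485)) * ln(54/123)
E = -22 mV


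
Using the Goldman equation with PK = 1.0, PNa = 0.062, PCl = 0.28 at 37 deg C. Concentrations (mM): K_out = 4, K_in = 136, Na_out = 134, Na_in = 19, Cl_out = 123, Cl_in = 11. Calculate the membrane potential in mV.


Vm = (RT/F)*ln((PK*Ko + PNa*Nao + PCl*Cli)/(PK*Ki + PNa*Nai + PCl*Clo))
Numer = 15.388, Denom = 171.618
Vm = -64.45 mV


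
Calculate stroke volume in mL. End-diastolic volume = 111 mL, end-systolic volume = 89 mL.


SV = EDV - ESV
SV = 111 - 89
SV = 22 mL


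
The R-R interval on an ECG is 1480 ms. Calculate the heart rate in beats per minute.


HR = 60 / RR_interval(s)
RR = 1480 ms = 1.48 s
HR = 60 / 1.48 = 40.54 bpm


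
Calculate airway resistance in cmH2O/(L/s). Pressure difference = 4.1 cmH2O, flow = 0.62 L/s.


R = dP / flow
R = 4.1 / 0.62
R = 6.613 cmH2O/(L/s)


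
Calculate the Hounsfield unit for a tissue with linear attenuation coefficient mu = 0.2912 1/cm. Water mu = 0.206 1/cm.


HU = ((mu_tissue - mu_water) / mu_water) * 1000
HU = ((0.2912 - 0.206) / 0.206) * 1000
HU = 413.6


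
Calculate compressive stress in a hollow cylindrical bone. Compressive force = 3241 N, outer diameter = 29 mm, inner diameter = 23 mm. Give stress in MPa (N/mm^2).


A = pi*(r_o^2 - r_i^2)
r_o = 14.5 mm, r_i = 11.5 mm
A = 245.044 mm^2
sigma = F/A = 3241 / 245.044
sigma = 13.23 MPa


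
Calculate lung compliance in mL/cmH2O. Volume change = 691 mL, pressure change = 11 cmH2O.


C = dV / dP
C = 691 / 11
C = 62.82 mL/cmH2O


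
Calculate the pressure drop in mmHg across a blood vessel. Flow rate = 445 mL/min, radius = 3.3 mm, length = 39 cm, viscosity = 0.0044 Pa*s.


dP = 8*mu*L*Q / (pi*r^4)
Q = 445 mL/min = 7.41667e-06 m^3/s
dP = 273.282 Pa = 273.282 / 133.322 mmHg = 2.05 mmHg


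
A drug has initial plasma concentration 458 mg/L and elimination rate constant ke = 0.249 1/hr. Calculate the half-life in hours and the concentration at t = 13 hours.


t_half = ln(2) / ke = 0.693147 / 0.249 = 2.784 hr
C(t) = C0 * exp(-ke*t) = 458 * exp(-0.249*13)
C(13) = 17.99 mg/L


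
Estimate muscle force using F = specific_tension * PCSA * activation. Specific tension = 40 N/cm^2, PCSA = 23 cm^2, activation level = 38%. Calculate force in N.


F = sigma * PCSA * activation
F = 40 * 23 * 0.38
F = 349.6 N


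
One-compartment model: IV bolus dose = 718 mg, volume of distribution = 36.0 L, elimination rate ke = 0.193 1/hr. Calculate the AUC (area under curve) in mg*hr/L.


C0 = Dose/Vd = 718/36.0 = 19.9444 mg/L
AUC = C0/ke = 19.9444/0.193
AUC = 103.3 mg*hr/L


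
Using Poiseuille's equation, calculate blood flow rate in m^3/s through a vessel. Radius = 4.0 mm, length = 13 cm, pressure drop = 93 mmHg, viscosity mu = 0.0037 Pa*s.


Q = pi*r^4*dP / (8*mu*L)
r = 0.004 m, L = 0.13 m
dP = 93 mmHg = 12398.946 Pa
Q = 0.002591 m^3/s


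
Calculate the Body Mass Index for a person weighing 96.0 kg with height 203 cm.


BMI = weight / height^2
height = 203 cm = 2.03 m
BMI = 96.0 / 2.03^2
BMI = 23.3 kg/m^2


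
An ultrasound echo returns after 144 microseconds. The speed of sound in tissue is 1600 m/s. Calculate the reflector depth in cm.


depth = c * t / 2
t = 144 us = 1.4400e-04 s
depth = 1600 * 1.4400e-04 / 2
depth = 0.1152 m = 11.52 cm


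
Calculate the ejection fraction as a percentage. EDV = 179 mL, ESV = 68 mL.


SV = EDV - ESV = 179 - 68 = 111 mL
EF = SV/EDV * 100 = 111/179 * 100
EF = 62.01%


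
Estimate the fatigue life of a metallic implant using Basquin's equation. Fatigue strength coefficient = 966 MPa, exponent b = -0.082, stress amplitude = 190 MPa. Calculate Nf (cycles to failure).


sigma_a = sigma_f' * (2Nf)^b
2Nf = (sigma_a/sigma_f')^(1/b)
2Nf = (190/966)^(1/-0.082)
2Nf = 4.0971515e+08
Nf = 2.0486e+08


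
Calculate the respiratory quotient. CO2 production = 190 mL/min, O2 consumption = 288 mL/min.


RQ = VCO2 / VO2
RQ = 190 / 288
RQ = 0.6597


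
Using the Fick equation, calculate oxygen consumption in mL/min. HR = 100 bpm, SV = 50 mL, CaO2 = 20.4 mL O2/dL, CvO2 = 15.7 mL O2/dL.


CO = HR*SV = 100*50/1000 = 5 L/min
a-v O2 diff = 20.4 - 15.7 = 4.7 mL/dL
VO2 = CO * (CaO2-CvO2) * 10 dL/L
VO2 = 5 * 4.7 * 10
VO2 = 235 mL/min


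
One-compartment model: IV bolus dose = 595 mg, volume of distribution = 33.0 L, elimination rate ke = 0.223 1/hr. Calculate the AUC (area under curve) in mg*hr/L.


C0 = Dose/Vd = 595/33.0 = 18.0303 mg/L
AUC = C0/ke = 18.0303/0.223
AUC = 80.85 mg*hr/L


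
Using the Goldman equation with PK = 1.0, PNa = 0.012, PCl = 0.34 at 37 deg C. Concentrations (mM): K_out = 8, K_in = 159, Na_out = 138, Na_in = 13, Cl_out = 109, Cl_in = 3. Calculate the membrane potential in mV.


Vm = (RT/F)*ln((PK*Ko + PNa*Nao + PCl*Cli)/(PK*Ki + PNa*Nai + PCl*Clo))
Numer = 10.676, Denom = 196.216
Vm = -77.8 mV


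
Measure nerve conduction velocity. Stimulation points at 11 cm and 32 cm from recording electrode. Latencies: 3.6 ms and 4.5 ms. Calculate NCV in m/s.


Distance = (32 - 11) / 100 = 0.21 m
dt = (4.5 - 3.6) / 1000 = 9.0000e-04 s
NCV = dist / dt = 233.3 m/s


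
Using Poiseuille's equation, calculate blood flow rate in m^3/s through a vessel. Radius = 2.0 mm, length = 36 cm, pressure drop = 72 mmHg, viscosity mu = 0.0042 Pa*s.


Q = pi*r^4*dP / (8*mu*L)
r = 0.002 m, L = 0.36 m
dP = 72 mmHg = 9599.184 Pa
Q = 3.9890e-05 m^3/s


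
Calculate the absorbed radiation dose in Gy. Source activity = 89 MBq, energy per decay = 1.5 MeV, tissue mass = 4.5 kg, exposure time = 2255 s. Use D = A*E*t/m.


A = 89 MBq = 8.9000e+07 Bq
E = 1.5 MeV = 2.403e-13 J
D = A*E*t/m = 8.9000e+07*2.403e-13*2255/4.5
D = 0.01072 Gy


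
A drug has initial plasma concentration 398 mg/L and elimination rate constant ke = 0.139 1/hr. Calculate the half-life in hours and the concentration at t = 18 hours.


t_half = ln(2) / ke = 0.693147 / 0.139 = 4.987 hr
C(t) = C0 * exp(-ke*t) = 398 * exp(-0.139*18)
C(18) = 32.6 mg/L


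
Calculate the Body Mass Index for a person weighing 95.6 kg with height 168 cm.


BMI = weight / height^2
height = 168 cm = 1.68 m
BMI = 95.6 / 1.68^2
BMI = 33.87 kg/m^2


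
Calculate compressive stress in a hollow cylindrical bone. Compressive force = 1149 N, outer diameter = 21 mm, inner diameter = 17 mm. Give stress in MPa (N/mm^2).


A = pi*(r_o^2 - r_i^2)
r_o = 10.5 mm, r_i = 8.5 mm
A = 119.381 mm^2
sigma = F/A = 1149 / 119.381
sigma = 9.625 MPa


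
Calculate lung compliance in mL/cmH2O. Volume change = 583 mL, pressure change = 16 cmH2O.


C = dV / dP
C = 583 / 16
C = 36.44 mL/cmH2O


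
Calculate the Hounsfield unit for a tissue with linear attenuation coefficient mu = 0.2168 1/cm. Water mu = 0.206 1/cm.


HU = ((mu_tissue - mu_water) / mu_water) * 1000
HU = ((0.2168 - 0.206) / 0.206) * 1000
HU = 52.43


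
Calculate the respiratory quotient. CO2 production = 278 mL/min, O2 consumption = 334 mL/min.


RQ = VCO2 / VO2
RQ = 278 / 334
RQ = 0.8323


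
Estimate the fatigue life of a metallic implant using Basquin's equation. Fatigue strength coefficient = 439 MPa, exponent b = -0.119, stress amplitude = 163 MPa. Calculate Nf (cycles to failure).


sigma_a = sigma_f' * (2Nf)^b
2Nf = (sigma_a/sigma_f')^(1/b)
2Nf = (163/439)^(1/-0.119)
2Nf = 4128.311
Nf = 2064


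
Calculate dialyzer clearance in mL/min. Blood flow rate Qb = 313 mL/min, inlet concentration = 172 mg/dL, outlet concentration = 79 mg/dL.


K = Qb * (Cb_in - Cb_out) / Cb_in
K = 313 * (172 - 79) / 172
K = 169.2 mL/min


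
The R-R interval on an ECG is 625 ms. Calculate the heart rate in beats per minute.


HR = 60 / RR_interval(s)
RR = 625 ms = 0.625 s
HR = 60 / 0.625 = 96 bpm


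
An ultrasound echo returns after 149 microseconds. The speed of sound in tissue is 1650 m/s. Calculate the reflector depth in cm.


depth = c * t / 2
t = 149 us = 1.4900e-04 s
depth = 1650 * 1.4900e-04 / 2
depth = 0.122925 m = 12.2925 cm


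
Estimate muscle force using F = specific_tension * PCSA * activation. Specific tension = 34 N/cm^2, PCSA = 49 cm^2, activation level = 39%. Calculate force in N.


F = sigma * PCSA * activation
F = 34 * 49 * 0.39
F = 649.7 N


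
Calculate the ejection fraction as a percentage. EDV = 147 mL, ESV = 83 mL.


SV = EDV - ESV = 147 - 83 = 64 mL
EF = SV/EDV * 100 = 64/147 * 100
EF = 43.54%


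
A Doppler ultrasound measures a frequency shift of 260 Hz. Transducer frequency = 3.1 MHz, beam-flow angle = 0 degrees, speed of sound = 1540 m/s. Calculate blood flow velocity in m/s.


v = fd * c / (2 * f0 * cos(theta))
v = 260 * 1540 / (2 * 3.1000e+06 * cos(0))
v = 0.06458 m/s


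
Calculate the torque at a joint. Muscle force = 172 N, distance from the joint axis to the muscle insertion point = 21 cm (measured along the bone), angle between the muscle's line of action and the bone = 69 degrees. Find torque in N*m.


Torque = F * d * sin(theta)   (moment arm = d*sin(theta))
d = 21 cm = 0.21 m
Torque = 172 * 0.21 * sin(69)
Torque = 33.72 N*m


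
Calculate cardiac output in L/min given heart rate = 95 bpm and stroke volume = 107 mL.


CO = HR * SV
CO = 95 * 107 / 1000
CO = 10.16 L/min


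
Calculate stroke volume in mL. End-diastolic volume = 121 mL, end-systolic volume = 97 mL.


SV = EDV - ESV
SV = 121 - 97
SV = 24 mL


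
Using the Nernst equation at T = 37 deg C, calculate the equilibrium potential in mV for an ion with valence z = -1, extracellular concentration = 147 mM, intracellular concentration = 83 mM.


E = (RT/(zF)) * ln(C_out/C_in)
T = 37 + 273.15 = 310.15 K
E = (8.314 * 310.15 / (-1 * 96485)) * ln(147/83)
E = -15.28 mV


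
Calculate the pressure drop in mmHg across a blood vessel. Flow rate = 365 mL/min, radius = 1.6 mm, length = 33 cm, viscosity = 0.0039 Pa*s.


dP = 8*mu*L*Q / (pi*r^4)
Q = 365 mL/min = 6.08333e-06 m^3/s
dP = 3042.15 Pa = 3042.15 / 133.322 mmHg = 22.82 mmHg


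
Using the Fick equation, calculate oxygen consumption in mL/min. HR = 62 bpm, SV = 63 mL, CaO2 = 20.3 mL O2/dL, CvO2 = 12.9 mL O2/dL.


CO = HR*SV = 62*63/1000 = 3.906 L/min
a-v O2 diff = 20.3 - 12.9 = 7.4 mL/dL
VO2 = CO * (CaO2-CvO2) * 10 dL/L
VO2 = 3.906 * 7.4 * 10
VO2 = 289 mL/min


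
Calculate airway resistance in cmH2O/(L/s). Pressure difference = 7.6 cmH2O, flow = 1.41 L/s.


R = dP / flow
R = 7.6 / 1.41
R = 5.39 cmH2O/(L/s)


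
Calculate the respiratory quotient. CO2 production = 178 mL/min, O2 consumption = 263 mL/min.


RQ = VCO2 / VO2
RQ = 178 / 263
RQ = 0.6768


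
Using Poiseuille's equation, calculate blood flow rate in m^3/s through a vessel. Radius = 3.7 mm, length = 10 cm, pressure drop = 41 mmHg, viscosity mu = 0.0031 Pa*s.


Q = pi*r^4*dP / (8*mu*L)
r = 0.0037 m, L = 0.1 m
dP = 41 mmHg = 5466.202 Pa
Q = 0.001298 m^3/s


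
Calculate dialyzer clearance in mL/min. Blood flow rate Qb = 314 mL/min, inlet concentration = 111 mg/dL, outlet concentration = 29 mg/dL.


K = Qb * (Cb_in - Cb_out) / Cb_in
K = 314 * (111 - 29) / 111
K = 232 mL/min


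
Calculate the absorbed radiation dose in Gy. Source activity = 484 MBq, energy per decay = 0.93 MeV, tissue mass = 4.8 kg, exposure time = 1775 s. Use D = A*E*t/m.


A = 484 MBq = 4.8400e+08 Bq
E = 0.93 MeV = 1.48986e-13 J
D = A*E*t/m = 4.8400e+08*1.48986e-13*1775/4.8
D = 0.02667 Gy


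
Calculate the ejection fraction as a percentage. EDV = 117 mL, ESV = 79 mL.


SV = EDV - ESV = 117 - 79 = 38 mL
EF = SV/EDV * 100 = 38/117 * 100
EF = 32.48%


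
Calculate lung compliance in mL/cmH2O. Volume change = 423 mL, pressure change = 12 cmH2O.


C = dV / dP
C = 423 / 12
C = 35.25 mL/cmH2O


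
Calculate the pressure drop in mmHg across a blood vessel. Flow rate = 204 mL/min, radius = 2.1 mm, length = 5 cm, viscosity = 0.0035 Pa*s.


dP = 8*mu*L*Q / (pi*r^4)
Q = 204 mL/min = 3.4e-06 m^3/s
dP = 77.9076 Pa = 77.9076 / 133.322 mmHg = 0.5844 mmHg


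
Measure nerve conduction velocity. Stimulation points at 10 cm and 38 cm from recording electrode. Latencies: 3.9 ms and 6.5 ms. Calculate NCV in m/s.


Distance = (38 - 10) / 100 = 0.28 m
dt = (6.5 - 3.9) / 1000 = 0.0026 s
NCV = dist / dt = 107.7 m/s


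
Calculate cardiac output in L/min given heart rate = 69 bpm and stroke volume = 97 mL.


CO = HR * SV
CO = 69 * 97 / 1000
CO = 6.693 L/min


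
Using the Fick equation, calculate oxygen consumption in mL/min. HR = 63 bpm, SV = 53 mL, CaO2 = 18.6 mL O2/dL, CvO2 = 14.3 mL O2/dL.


CO = HR*SV = 63*53/1000 = 3.339 L/min
a-v O2 diff = 18.6 - 14.3 = 4.3 mL/dL
VO2 = CO * (CaO2-CvO2) * 10 dL/L
VO2 = 3.339 * 4.3 * 10
VO2 = 143.6 mL/min


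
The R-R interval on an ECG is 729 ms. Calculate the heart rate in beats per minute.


HR = 60 / RR_interval(s)
RR = 729 ms = 0.729 s
HR = 60 / 0.729 = 82.3 bpm


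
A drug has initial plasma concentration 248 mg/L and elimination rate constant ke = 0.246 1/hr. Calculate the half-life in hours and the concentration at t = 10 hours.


t_half = ln(2) / ke = 0.693147 / 0.246 = 2.818 hr
C(t) = C0 * exp(-ke*t) = 248 * exp(-0.246*10)
C(10) = 21.19 mg/L


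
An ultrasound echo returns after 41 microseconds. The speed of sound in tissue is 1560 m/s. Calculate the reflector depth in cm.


depth = c * t / 2
t = 41 us = 4.1000e-05 s
depth = 1560 * 4.1000e-05 / 2
depth = 0.03198 m = 3.198 cm


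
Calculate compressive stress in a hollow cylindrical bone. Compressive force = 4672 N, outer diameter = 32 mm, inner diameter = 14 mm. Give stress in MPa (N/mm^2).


A = pi*(r_o^2 - r_i^2)
r_o = 16 mm, r_i = 7 mm
A = 650.31 mm^2
sigma = F/A = 4672 / 650.31
sigma = 7.184 MPa


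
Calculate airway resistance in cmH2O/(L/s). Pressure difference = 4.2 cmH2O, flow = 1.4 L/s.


R = dP / flow
R = 4.2 / 1.4
R = 3 cmH2O/(L/s)


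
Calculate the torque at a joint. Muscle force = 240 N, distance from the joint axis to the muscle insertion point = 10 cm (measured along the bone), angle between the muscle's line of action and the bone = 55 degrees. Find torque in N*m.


Torque = F * d * sin(theta)   (moment arm = d*sin(theta))
d = 10 cm = 0.1 m
Torque = 240 * 0.1 * sin(55)
Torque = 19.66 N*m


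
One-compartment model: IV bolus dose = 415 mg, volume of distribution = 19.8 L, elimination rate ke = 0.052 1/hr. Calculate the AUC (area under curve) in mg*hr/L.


C0 = Dose/Vd = 415/19.8 = 20.9596 mg/L
AUC = C0/ke = 20.9596/0.052
AUC = 403.1 mg*hr/L


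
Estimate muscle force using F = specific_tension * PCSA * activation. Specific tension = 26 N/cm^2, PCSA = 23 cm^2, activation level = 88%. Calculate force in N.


F = sigma * PCSA * activation
F = 26 * 23 * 0.88
F = 526.2 N


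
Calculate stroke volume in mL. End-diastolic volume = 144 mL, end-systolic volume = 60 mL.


SV = EDV - ESV
SV = 144 - 60
SV = 84 mL


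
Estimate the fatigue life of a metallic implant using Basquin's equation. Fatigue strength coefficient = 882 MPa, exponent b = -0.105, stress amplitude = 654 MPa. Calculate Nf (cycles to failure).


sigma_a = sigma_f' * (2Nf)^b
2Nf = (sigma_a/sigma_f')^(1/b)
2Nf = (654/882)^(1/-0.105)
2Nf = 17.260588
Nf = 8.63


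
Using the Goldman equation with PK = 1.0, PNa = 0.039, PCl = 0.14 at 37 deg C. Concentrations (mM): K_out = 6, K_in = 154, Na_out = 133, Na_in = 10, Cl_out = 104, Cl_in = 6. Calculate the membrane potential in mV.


Vm = (RT/F)*ln((PK*Ko + PNa*Nao + PCl*Cli)/(PK*Ki + PNa*Nai + PCl*Clo))
Numer = 12.027, Denom = 168.95
Vm = -70.62 mV


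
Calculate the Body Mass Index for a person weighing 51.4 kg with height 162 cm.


BMI = weight / height^2
height = 162 cm = 1.62 m
BMI = 51.4 / 1.62^2
BMI = 19.59 kg/m^2


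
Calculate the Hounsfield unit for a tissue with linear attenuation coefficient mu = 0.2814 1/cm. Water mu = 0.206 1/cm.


HU = ((mu_tissue - mu_water) / mu_water) * 1000
HU = ((0.2814 - 0.206) / 0.206) * 1000
HU = 366


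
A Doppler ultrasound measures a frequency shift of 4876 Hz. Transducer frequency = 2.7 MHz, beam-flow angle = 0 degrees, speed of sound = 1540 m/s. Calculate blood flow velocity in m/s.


v = fd * c / (2 * f0 * cos(theta))
v = 4876 * 1540 / (2 * 2.7000e+06 * cos(0))
v = 1.391 m/s


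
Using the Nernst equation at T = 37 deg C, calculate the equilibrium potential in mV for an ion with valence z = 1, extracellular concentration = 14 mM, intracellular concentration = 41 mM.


E = (RT/(zF)) * ln(C_out/C_in)
T = 37 + 273.15 = 310.15 K
E = (8.314 * 310.15 / (1 * 96485)) * ln(14/41)
E = -28.72 mV


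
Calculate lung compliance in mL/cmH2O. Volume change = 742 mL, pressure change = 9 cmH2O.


C = dV / dP
C = 742 / 9
C = 82.44 mL/cmH2O


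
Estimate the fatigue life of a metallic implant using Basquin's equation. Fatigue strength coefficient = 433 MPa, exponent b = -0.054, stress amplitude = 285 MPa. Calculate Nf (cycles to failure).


sigma_a = sigma_f' * (2Nf)^b
2Nf = (sigma_a/sigma_f')^(1/b)
2Nf = (285/433)^(1/-0.054)
2Nf = 2310.7871
Nf = 1155


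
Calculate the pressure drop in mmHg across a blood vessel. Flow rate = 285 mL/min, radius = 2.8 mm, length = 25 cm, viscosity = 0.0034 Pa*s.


dP = 8*mu*L*Q / (pi*r^4)
Q = 285 mL/min = 4.75e-06 m^3/s
dP = 167.271 Pa = 167.271 / 133.322 mmHg = 1.255 mmHg


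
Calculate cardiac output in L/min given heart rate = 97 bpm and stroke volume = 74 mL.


CO = HR * SV
CO = 97 * 74 / 1000
CO = 7.178 L/min


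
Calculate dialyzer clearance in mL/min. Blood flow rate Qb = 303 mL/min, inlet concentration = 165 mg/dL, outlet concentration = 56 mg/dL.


K = Qb * (Cb_in - Cb_out) / Cb_in
K = 303 * (165 - 56) / 165
K = 200.2 mL/min


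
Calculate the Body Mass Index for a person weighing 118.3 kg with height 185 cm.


BMI = weight / height^2
height = 185 cm = 1.85 m
BMI = 118.3 / 1.85^2
BMI = 34.57 kg/m^2


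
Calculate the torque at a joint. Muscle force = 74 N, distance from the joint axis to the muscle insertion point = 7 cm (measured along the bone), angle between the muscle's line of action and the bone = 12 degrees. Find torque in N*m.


Torque = F * d * sin(theta)   (moment arm = d*sin(theta))
d = 7 cm = 0.07 m
Torque = 74 * 0.07 * sin(12)
Torque = 1.077 N*m


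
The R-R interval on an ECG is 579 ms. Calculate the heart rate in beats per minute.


HR = 60 / RR_interval(s)
RR = 579 ms = 0.579 s
HR = 60 / 0.579 = 103.6 bpm


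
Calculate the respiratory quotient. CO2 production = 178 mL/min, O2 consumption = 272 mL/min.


RQ = VCO2 / VO2
RQ = 178 / 272
RQ = 0.6544


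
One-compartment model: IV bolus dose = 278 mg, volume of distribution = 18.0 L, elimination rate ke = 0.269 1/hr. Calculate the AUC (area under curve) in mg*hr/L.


C0 = Dose/Vd = 278/18.0 = 15.4444 mg/L
AUC = C0/ke = 15.4444/0.269
AUC = 57.41 mg*hr/L


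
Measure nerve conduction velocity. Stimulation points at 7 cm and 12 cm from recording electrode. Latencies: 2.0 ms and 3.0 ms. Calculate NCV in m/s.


Distance = (12 - 7) / 100 = 0.05 m
dt = (3.0 - 2.0) / 1000 = 0.001 s
NCV = dist / dt = 50 m/s


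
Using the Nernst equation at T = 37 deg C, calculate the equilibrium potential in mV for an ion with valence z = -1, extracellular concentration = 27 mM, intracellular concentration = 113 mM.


E = (RT/(zF)) * ln(C_out/C_in)
T = 37 + 273.15 = 310.15 K
E = (8.314 * 310.15 / (-1 * 96485)) * ln(27/113)
E = 38.26 mV


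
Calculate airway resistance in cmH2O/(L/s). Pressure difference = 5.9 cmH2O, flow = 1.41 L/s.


R = dP / flow
R = 5.9 / 1.41
R = 4.184 cmH2O/(L/s)


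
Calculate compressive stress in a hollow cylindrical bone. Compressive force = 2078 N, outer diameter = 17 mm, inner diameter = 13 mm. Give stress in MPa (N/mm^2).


A = pi*(r_o^2 - r_i^2)
r_o = 8.5 mm, r_i = 6.5 mm
A = 94.2478 mm^2
sigma = F/A = 2078 / 94.2478
sigma = 22.05 MPa


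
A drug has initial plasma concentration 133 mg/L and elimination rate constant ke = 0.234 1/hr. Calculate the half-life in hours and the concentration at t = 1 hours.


t_half = ln(2) / ke = 0.693147 / 0.234 = 2.962 hr
C(t) = C0 * exp(-ke*t) = 133 * exp(-0.234*1)
C(1) = 105.3 mg/L


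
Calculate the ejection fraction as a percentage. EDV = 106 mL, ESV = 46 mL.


SV = EDV - ESV = 106 - 46 = 60 mL
EF = SV/EDV * 100 = 60/106 * 100
EF = 56.6%


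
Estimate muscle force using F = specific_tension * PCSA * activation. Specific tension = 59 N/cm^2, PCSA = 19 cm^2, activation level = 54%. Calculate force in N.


F = sigma * PCSA * activation
F = 59 * 19 * 0.54
F = 605.3 N


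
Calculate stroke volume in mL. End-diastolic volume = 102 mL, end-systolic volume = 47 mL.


SV = EDV - ESV
SV = 102 - 47
SV = 55 mL


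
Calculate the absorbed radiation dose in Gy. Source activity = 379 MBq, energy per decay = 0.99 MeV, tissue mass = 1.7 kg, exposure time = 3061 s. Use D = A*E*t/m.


A = 379 MBq = 3.7900e+08 Bq
E = 0.99 MeV = 1.58598e-13 J
D = A*E*t/m = 3.7900e+08*1.58598e-13*3061/1.7
D = 0.1082 Gy


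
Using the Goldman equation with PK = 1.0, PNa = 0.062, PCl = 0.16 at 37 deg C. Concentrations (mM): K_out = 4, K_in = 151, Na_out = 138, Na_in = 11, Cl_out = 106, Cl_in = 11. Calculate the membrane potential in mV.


Vm = (RT/F)*ln((PK*Ko + PNa*Nao + PCl*Cli)/(PK*Ki + PNa*Nai + PCl*Clo))
Numer = 14.316, Denom = 168.642
Vm = -65.92 mV


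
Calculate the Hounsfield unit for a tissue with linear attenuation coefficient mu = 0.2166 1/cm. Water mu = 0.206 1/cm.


HU = ((mu_tissue - mu_water) / mu_water) * 1000
HU = ((0.2166 - 0.206) / 0.206) * 1000
HU = 51.46


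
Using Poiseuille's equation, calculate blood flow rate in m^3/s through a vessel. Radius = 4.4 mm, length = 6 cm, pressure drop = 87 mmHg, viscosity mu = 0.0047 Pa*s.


Q = pi*r^4*dP / (8*mu*L)
r = 0.0044 m, L = 0.06 m
dP = 87 mmHg = 11599.014 Pa
Q = 0.006054 m^3/s


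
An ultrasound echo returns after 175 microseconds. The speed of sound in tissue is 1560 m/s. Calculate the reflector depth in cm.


depth = c * t / 2
t = 175 us = 1.7500e-04 s
depth = 1560 * 1.7500e-04 / 2
depth = 0.1365 m = 13.65 cm


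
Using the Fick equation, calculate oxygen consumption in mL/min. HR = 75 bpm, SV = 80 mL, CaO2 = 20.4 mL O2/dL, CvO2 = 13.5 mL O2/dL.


CO = HR*SV = 75*80/1000 = 6 L/min
a-v O2 diff = 20.4 - 13.5 = 6.9 mL/dL
VO2 = CO * (CaO2-CvO2) * 10 dL/L
VO2 = 6 * 6.9 * 10
VO2 = 414 mL/min


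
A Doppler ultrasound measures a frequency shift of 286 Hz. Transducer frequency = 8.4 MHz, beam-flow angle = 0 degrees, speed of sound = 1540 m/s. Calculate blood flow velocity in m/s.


v = fd * c / (2 * f0 * cos(theta))
v = 286 * 1540 / (2 * 8.4000e+06 * cos(0))
v = 0.02622 m/s


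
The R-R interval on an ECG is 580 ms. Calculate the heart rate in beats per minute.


HR = 60 / RR_interval(s)
RR = 580 ms = 0.58 s
HR = 60 / 0.58 = 103.4 bpm


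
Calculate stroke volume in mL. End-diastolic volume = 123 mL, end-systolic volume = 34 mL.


SV = EDV - ESV
SV = 123 - 34
SV = 89 mL


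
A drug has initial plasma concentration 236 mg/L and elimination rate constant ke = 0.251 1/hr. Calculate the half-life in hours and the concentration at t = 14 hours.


t_half = ln(2) / ke = 0.693147 / 0.251 = 2.762 hr
C(t) = C0 * exp(-ke*t) = 236 * exp(-0.251*14)
C(14) = 7.028 mg/L


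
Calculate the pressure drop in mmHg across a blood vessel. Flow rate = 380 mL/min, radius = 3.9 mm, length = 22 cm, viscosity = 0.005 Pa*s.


dP = 8*mu*L*Q / (pi*r^4)
Q = 380 mL/min = 6.33333e-06 m^3/s
dP = 76.6843 Pa = 76.6843 / 133.322 mmHg = 0.5752 mmHg


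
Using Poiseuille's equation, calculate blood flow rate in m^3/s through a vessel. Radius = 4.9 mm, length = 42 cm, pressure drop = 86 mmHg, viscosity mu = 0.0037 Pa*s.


Q = pi*r^4*dP / (8*mu*L)
r = 0.0049 m, L = 0.42 m
dP = 86 mmHg = 11465.692 Pa
Q = 0.00167 m^3/s


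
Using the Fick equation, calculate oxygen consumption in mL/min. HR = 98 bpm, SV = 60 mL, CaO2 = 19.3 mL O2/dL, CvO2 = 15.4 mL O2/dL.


CO = HR*SV = 98*60/1000 = 5.88 L/min
a-v O2 diff = 19.3 - 15.4 = 3.9 mL/dL
VO2 = CO * (CaO2-CvO2) * 10 dL/L
VO2 = 5.88 * 3.9 * 10
VO2 = 229.3 mL/min


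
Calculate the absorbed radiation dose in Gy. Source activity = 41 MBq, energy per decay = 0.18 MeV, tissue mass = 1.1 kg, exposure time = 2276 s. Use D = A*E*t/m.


A = 41 MBq = 4.1000e+07 Bq
E = 0.18 MeV = 2.8836e-14 J
D = A*E*t/m = 4.1000e+07*2.8836e-14*2276/1.1
D = 0.002446 Gy


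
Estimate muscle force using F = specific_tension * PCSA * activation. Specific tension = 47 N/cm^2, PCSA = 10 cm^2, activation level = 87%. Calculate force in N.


F = sigma * PCSA * activation
F = 47 * 10 * 0.87
F = 408.9 N


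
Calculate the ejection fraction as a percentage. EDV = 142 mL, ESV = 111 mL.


SV = EDV - ESV = 142 - 111 = 31 mL
EF = SV/EDV * 100 = 31/142 * 100
EF = 21.83%


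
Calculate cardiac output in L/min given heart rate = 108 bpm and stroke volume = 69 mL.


CO = HR * SV
CO = 108 * 69 / 1000
CO = 7.452 L/min


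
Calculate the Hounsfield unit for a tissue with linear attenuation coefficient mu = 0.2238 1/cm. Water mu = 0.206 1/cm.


HU = ((mu_tissue - mu_water) / mu_water) * 1000
HU = ((0.2238 - 0.206) / 0.206) * 1000
HU = 86.41


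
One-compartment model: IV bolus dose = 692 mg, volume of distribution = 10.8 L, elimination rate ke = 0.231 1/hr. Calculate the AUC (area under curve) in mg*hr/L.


C0 = Dose/Vd = 692/10.8 = 64.0741 mg/L
AUC = C0/ke = 64.0741/0.231
AUC = 277.4 mg*hr/L


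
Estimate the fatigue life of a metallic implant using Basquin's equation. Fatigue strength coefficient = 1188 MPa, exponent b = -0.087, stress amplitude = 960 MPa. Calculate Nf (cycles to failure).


sigma_a = sigma_f' * (2Nf)^b
2Nf = (sigma_a/sigma_f')^(1/b)
2Nf = (960/1188)^(1/-0.087)
2Nf = 11.580786
Nf = 5.79


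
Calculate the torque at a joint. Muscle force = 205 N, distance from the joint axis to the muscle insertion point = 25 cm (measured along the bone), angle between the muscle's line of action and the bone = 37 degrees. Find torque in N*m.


Torque = F * d * sin(theta)   (moment arm = d*sin(theta))
d = 25 cm = 0.25 m
Torque = 205 * 0.25 * sin(37)
Torque = 30.84 N*m


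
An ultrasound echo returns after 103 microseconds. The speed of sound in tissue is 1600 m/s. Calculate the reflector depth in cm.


depth = c * t / 2
t = 103 us = 1.0300e-04 s
depth = 1600 * 1.0300e-04 / 2
depth = 0.0824 m = 8.24 cm


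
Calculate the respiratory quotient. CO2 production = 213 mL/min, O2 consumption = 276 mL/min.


RQ = VCO2 / VO2
RQ = 213 / 276
RQ = 0.7717


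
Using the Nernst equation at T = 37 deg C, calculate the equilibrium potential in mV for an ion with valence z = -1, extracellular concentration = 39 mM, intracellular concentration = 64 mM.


E = (RT/(zF)) * ln(C_out/C_in)
T = 37 + 273.15 = 310.15 K
E = (8.314 * 310.15 / (-1 * 96485)) * ln(39/64)
E = 13.24 mV


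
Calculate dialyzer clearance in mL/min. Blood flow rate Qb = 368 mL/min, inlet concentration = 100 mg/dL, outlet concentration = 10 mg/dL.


K = Qb * (Cb_in - Cb_out) / Cb_in
K = 368 * (100 - 10) / 100
K = 331.2 mL/min


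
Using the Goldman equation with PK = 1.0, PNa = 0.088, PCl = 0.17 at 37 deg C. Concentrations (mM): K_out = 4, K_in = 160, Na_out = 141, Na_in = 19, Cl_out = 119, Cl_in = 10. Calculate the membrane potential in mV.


Vm = (RT/F)*ln((PK*Ko + PNa*Nao + PCl*Cli)/(PK*Ki + PNa*Nai + PCl*Clo))
Numer = 18.108, Denom = 181.902
Vm = -61.66 mV


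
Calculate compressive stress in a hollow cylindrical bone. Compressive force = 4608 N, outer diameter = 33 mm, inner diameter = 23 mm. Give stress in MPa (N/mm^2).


A = pi*(r_o^2 - r_i^2)
r_o = 16.5 mm, r_i = 11.5 mm
A = 439.823 mm^2
sigma = F/A = 4608 / 439.823
sigma = 10.48 MPa


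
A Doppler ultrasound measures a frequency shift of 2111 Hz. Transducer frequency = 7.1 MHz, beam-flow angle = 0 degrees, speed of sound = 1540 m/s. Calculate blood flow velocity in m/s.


v = fd * c / (2 * f0 * cos(theta))
v = 2111 * 1540 / (2 * 7.1000e+06 * cos(0))
v = 0.2289 m/s


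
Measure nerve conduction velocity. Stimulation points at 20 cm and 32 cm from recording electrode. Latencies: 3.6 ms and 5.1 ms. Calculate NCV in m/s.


Distance = (32 - 20) / 100 = 0.12 m
dt = (5.1 - 3.6) / 1000 = 0.0015 s
NCV = dist / dt = 80 m/s


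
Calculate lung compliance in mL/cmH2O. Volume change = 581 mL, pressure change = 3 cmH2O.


C = dV / dP
C = 581 / 3
C = 193.7 mL/cmH2O


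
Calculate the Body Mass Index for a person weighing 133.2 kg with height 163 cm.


BMI = weight / height^2
height = 163 cm = 1.63 m
BMI = 133.2 / 1.63^2
BMI = 50.13 kg/m^2


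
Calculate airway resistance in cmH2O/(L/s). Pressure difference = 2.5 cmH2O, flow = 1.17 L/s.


R = dP / flow
R = 2.5 / 1.17
R = 2.137 cmH2O/(L/s)


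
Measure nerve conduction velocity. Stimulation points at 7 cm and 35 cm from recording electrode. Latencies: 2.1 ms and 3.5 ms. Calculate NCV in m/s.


Distance = (35 - 7) / 100 = 0.28 m
dt = (3.5 - 2.1) / 1000 = 0.0014 s
NCV = dist / dt = 200 m/s


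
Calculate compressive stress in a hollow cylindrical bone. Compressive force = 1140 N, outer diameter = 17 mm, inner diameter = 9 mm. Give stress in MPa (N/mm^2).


A = pi*(r_o^2 - r_i^2)
r_o = 8.5 mm, r_i = 4.5 mm
A = 163.363 mm^2
sigma = F/A = 1140 / 163.363
sigma = 6.978 MPa


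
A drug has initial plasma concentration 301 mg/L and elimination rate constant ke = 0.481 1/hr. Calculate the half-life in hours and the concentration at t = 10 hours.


t_half = ln(2) / ke = 0.693147 / 0.481 = 1.441 hr
C(t) = C0 * exp(-ke*t) = 301 * exp(-0.481*10)
C(10) = 2.453 mg/L


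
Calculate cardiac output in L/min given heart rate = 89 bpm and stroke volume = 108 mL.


CO = HR * SV
CO = 89 * 108 / 1000
CO = 9.612 L/min


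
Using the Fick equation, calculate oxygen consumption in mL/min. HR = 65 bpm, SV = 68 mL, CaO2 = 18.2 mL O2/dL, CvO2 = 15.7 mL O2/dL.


CO = HR*SV = 65*68/1000 = 4.42 L/min
a-v O2 diff = 18.2 - 15.7 = 2.5 mL/dL
VO2 = CO * (CaO2-CvO2) * 10 dL/L
VO2 = 4.42 * 2.5 * 10
VO2 = 110.5 mL/min


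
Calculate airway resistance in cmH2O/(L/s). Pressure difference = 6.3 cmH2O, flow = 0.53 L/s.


R = dP / flow
R = 6.3 / 0.53
R = 11.89 cmH2O/(L/s)


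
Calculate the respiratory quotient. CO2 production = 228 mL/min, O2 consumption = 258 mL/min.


RQ = VCO2 / VO2
RQ = 228 / 258
RQ = 0.8837


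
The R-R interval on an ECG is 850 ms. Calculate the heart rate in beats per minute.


HR = 60 / RR_interval(s)
RR = 850 ms = 0.85 s
HR = 60 / 0.85 = 70.59 bpm


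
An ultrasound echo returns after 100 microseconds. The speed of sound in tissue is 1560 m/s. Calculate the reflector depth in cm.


depth = c * t / 2
t = 100 us = 1.0000e-04 s
depth = 1560 * 1.0000e-04 / 2
depth = 0.078 m = 7.8 cm


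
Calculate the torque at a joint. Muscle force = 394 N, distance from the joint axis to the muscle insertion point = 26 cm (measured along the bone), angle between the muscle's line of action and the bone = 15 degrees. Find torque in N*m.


Torque = F * d * sin(theta)   (moment arm = d*sin(theta))
d = 26 cm = 0.26 m
Torque = 394 * 0.26 * sin(15)
Torque = 26.51 N*m


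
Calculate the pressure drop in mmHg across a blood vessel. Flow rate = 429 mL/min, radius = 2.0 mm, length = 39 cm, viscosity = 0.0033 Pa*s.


dP = 8*mu*L*Q / (pi*r^4)
Q = 429 mL/min = 7.15e-06 m^3/s
dP = 1464.55 Pa = 1464.55 / 133.322 mmHg = 10.99 mmHg


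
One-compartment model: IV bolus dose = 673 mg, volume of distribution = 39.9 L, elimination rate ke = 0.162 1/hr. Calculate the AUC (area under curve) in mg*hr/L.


C0 = Dose/Vd = 673/39.9 = 16.8672 mg/L
AUC = C0/ke = 16.8672/0.162
AUC = 104.1 mg*hr/L


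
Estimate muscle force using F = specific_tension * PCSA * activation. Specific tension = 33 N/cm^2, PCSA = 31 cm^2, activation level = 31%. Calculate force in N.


F = sigma * PCSA * activation
F = 33 * 31 * 0.31
F = 317.1 N
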